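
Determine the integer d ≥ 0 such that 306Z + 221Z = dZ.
(306, 221) = (17); d = 17

In the PID Z, (a, b) is generated by gcd(a, b). Compute gcd(306, 221) with the extended Euclidean algorithm, tracking rows (r, s, t) with s·306 + t·221 = r:
  row A: (306, 1, 0)   [1·306 + 0·221 = 306]
  row B: (221, 0, 1)   [0·306 + 1·221 = 221]
  306 = 1·221 + 85   → row C = row A − 1·row B = (85, 1, −1)   [check: 1·306 − 1·221 = 85]
  221 = 2·85 + 51   → row D = row B − 2·row C = (51, −2, 3)   [check: −2·306 + 3·221 = 51]
  85 = 1·51 + 34   → row E = row C − 1·row D = (34, 3, −4)   [check: 3·306 − 4·221 = 34]
  51 = 1·34 + 17   → row F = row D − 1·row E = (17, −5, 7)   [check: −5·306 + 7·221 = 17]
  34 = 2·17 + 0   → remainder 0, stop. gcd = 17 (last nonzero row F).
So gcd(306, 221) = 17, with Bézout identity −5·306 + 7·221 = 17. Containment (⊇): the Bézout identity exhibits 17 as an element of (306, 221), giving (17) ⊆ (306, 221). Containment (⊆): since 17 | 306 and 17 | 221 (306 = 17·18, 221 = 17·13), every Z-linear combination of 306 and 221 is divisible by 17, so (306, 221) ⊆ (17). Therefore (306, 221) = (17), d = 17.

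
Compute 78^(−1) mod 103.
Apply the extended Euclidean algorithm to (103, 78), tracking rows (r, s, t) with s·103 + t·78 = r. Each division r_prev = q·r_cur + r_new produces the new row as (previous row) − q·(current row):
  row A: (103, 1, 0)   [1·103 + 0·78 = 103]
  row B: (78, 0, 1)   [0·103 + 1·78 = 78]
  103 = 1·78 + 25   → row C = row A − 1·row B = (25, 1, −1)   [check: 1·103 − 1·78 = 25]
  78 = 3·25 + 3   → row D = row B − 3·row C = (3, −3, 4)   [check: −3·103 + 4·78 = 3]
  25 = 8·3 + 1   → row E = row C − 8·row D = (1, 25, −33)   [check: 25·103 − 33·78 = 1]
  3 = 3·1 + 0   → remainder 0, stop. gcd = 1 (last nonzero row E).
The gcd is 1, so 78 is invertible mod 103. The last nonzero row gives 25·103 − 33·78 = 1, so t = −33. So 78^(−1) ≡ −33 ≡ 70 (mod 103). Verify: 78 · 70 = 5460 ≡ 1 (mod 103). ✓

Final answer: 78^(−1) ≡ 70 (mod 103)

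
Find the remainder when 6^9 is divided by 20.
Use repeated squaring. Binary(9) = 1001. Walk through the bits of the exponent 9 left-to-right: at each bit after the leading one, square the running value, then multiply by 6 if the bit is 1 (always reducing mod 20):
  bit 1 = 1 (leading): start with 6.
  bit 2 = 0: square 6^2 = 36 ≡ 16 (mod 20).
  bit 3 = 0: square 16^2 = 256 ≡ 16 (mod 20).
  bit 4 = 1: square 16^2 = 256 ≡ 16; bit is 1, so multiply 16·6 = 96 ≡ 16 (mod 20).
Final value: 6^9 ≡ 16 (mod 20).

Final answer: 16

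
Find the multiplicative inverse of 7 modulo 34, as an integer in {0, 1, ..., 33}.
Apply the extended Euclidean algorithm to (34, 7), tracking rows (r, s, t) with s·34 + t·7 = r. Each division r_prev = q·r_cur + r_new produces the new row as (previous row) − q·(current row):
  row A: (34, 1, 0)   [1·34 + 0·7 = 34]
  row B: (7, 0, 1)   [0·34 + 1·7 = 7]
  34 = 4·7 + 6   → row C = row A − 4·row B = (6, 1, −4)   [check: 1·34 − 4·7 = 6]
  7 = 1·6 + 1   → row D = row B − 1·row C = (1, −1, 5)   [check: −1·34 + 5·7 = 1]
  6 = 6·1 + 0   → remainder 0, stop. gcd = 1 (last nonzero row D).
The gcd is 1, so 7 is invertible mod 34. The last nonzero row gives −1·34 + 5·7 = 1, so t = 5. So 7^(−1) ≡ 5 (mod 34). Verify: 7 · 5 = 35 ≡ 1 (mod 34). ✓

Final answer: 7^(−1) ≡ 5 (mod 34)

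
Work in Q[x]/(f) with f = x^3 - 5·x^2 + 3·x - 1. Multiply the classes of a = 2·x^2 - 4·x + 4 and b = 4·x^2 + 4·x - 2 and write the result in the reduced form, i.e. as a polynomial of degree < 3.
a · b ≡ 132·x^2 - 64·x + 24 (mod f(x))

First multiply in Q[x] without reducing: a · b = 8·x^4 - 8·x^3 - 4·x^2 + 24·x - 8. Now divide by f(x) = x^3 - 5·x^2 + 3·x - 1, eliminating the leading term at each step:
  leading term 8·x^4: subtract (8·x)·f(x) = 8·x^4 - 40·x^3 + 24·x^2 - 8·x, leaving 32·x^3 - 28·x^2 + 32·x - 8
  leading term 32·x^3: subtract (32)·f(x) = 32·x^3 - 160·x^2 + 96·x - 32, leaving 132·x^2 - 64·x + 24
The degree is now < 3, so this is the remainder. Hence a · b ≡ 132·x^2 - 64·x + 24 in Q[x]/(f).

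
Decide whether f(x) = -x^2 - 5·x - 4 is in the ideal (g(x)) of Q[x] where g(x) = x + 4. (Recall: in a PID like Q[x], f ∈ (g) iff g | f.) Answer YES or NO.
YES

In Q[x] the ideal (g) consists of all multiples of g, so f ∈ (g) iff g | f, i.e. iff the remainder of f on division by g is 0. Divide f by g (g is monic, so eliminate the leading term of the running remainder at each step):
  leading term -x^2: subtract (-x)·g(x) = -x^2 - 4·x, leaving -x - 4
  leading term -x: subtract (-1)·g(x) = -x - 4, leaving 0
The remainder is 0, so f(x) = g(x) · h(x) with h(x) = -x - 1. Hence g | f, i.e. f ∈ (g).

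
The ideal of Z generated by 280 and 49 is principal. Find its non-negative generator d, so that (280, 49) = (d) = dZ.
In the PID Z, (a, b) is generated by gcd(a, b). Compute gcd(280, 49) with the extended Euclidean algorithm, tracking rows (r, s, t) with s·280 + t·49 = r:
  row A: (280, 1, 0)   [1·280 + 0·49 = 280]
  row B: (49, 0, 1)   [0·280 + 1·49 = 49]
  280 = 5·49 + 35   → row C = row A − 5·row B = (35, 1, −5)   [check: 1·280 − 5·49 = 35]
  49 = 1·35 + 14   → row D = row B − 1·row C = (14, −1, 6)   [check: −1·280 + 6·49 = 14]
  35 = 2·14 + 7   → row E = row C − 2·row D = (7, 3, −17)   [check: 3·280 − 17·49 = 7]
  14 = 2·7 + 0   → remainder 0, stop. gcd = 7 (last nonzero row E).
So gcd(280, 49) = 7, with Bézout identity 3·280 − 17·49 = 7. Containment (⊇): the Bézout identity exhibits 7 as an element of (280, 49), giving (7) ⊆ (280, 49). Containment (⊆): since 7 | 280 and 7 | 49 (280 = 7·40, 49 = 7·7), every Z-linear combination of 280 and 49 is divisible by 7, so (280, 49) ⊆ (7). Therefore (280, 49) = (7), d = 7.

Final answer: (280, 49) = (7); d = 7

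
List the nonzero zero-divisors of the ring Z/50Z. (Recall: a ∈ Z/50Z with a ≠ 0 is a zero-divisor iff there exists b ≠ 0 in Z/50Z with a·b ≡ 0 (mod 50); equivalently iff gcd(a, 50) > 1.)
An element a ∈ Z/50Z (with a ≠ 0) is a zero-divisor iff gcd(a, 50) > 1 (because a is a unit precisely when gcd(a, n) = 1, and in Z/nZ every nonzero, non-unit element is a zero-divisor). Scan a = 1, ..., 49 and keep those with gcd(a, 50) > 1:
  gcd(2, 50) = 2, gcd(4, 50) = 2, gcd(5, 50) = 5, gcd(6, 50) = 2, gcd(8, 50) = 2, gcd(10, 50) = 10, gcd(12, 50) = 2, gcd(14, 50) = 2, gcd(15, 50) = 5, gcd(16, 50) = 2, gcd(18, 50) = 2, gcd(20, 50) = 10, gcd(22, 50) = 2, gcd(24, 50) = 2, gcd(25, 50) = 25, gcd(26, 50) = 2, gcd(28, 50) = 2, gcd(30, 50) = 10, gcd(32, 50) = 2, gcd(34, 50) = 2, gcd(35, 50) = 5, gcd(36, 50) = 2, gcd(38, 50) = 2, gcd(40, 50) = 10, gcd(42, 50) = 2, gcd(44, 50) = 2, gcd(45, 50) = 5, gcd(46, 50) = 2, gcd(48, 50) = 2.
All other a ∈ {1, ..., 49} have gcd(a, 50) = 1 and are units. So the nonzero zero-divisors are exactly the 29 values of a appearing in this scan.

Final answer: nonzero zero-divisors of Z/50Z = {2, 4, 5, 6, 8, 10, 12, 14, 15, 16, 18, 20, 22, 24, 25, 26, 28, 30, 32, 34, 35, 36, 38, 40, 42, 44, 45, 46, 48}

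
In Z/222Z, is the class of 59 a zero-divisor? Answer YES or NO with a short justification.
gcd(59, 222) = 1, so 59 is a unit in Z/222Z (it has a multiplicative inverse). A unit cannot be a zero-divisor: if 59·b ≡ 0 then multiplying both sides by 59^(−1) gives b ≡ 0. So 59 is not a zero-divisor.

Final answer: NO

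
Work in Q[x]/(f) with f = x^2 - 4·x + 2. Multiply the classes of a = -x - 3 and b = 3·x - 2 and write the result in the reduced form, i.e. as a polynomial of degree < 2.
First multiply in Q[x] without reducing: a · b = -3·x^2 - 7·x + 6. Now divide by f(x) = x^2 - 4·x + 2, eliminating the leading term at each step:
  leading term -3·x^2: subtract (-3)·f(x) = -3·x^2 + 12·x - 6, leaving 12 - 19·x
The degree is now < 2, so this is the remainder. Hence a · b ≡ 12 - 19·x in Q[x]/(f).

Final answer: a · b ≡ 12 - 19·x (mod f(x))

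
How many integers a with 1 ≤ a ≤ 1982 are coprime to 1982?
The number of a ∈ {1, ..., 1982} with gcd(a, 1982) = 1 is by definition Euler's totient φ(1982). φ is multiplicative, with φ(p^e) = p^e − p^(e−1). Factorise 1982 = 2 · 991. Then
  φ(1982) = (2 − 1) · (991 − 1) = 1 · 990 = 990.
So there are 990 such integers.

Final answer: 990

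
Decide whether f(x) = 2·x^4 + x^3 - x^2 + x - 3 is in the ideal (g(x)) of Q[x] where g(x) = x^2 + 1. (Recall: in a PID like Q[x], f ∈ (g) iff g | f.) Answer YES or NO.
In Q[x] the ideal (g) consists of all multiples of g, so f ∈ (g) iff g | f, i.e. iff the remainder of f on division by g is 0. Divide f by g (g is monic, so eliminate the leading term of the running remainder at each step):
  leading term 2·x^4: subtract (2·x^2)·g(x) = 2·x^4 + 2·x^2, leaving x^3 - 3·x^2 + x - 3
  leading term x^3: subtract (x)·g(x) = x^3 + x, leaving -3·x^2 - 3
  leading term -3·x^2: subtract (-3)·g(x) = -3·x^2 - 3, leaving 0
The remainder is 0, so f(x) = g(x) · h(x) with h(x) = 2·x^2 + x - 3. Hence g | f, i.e. f ∈ (g).

Final answer: YES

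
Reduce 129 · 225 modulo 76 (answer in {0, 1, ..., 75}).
69

Reduce the factors first: 129 ≡ 53, 225 ≡ 73 (mod 76), so 129 · 225 ≡ 53 · 73 (mod 76). 53 · 73 = 3869. Dividing by 76: 3869 = 50·76 + 69. So (129 · 225) mod 76 = 69.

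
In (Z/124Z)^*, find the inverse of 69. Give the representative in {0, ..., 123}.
69^(−1) ≡ 9 (mod 124)

Apply the extended Euclidean algorithm to (124, 69), tracking rows (r, s, t) with s·124 + t·69 = r. Each division r_prev = q·r_cur + r_new produces the new row as (previous row) − q·(current row):
  row A: (124, 1, 0)   [1·124 + 0·69 = 124]
  row B: (69, 0, 1)   [0·124 + 1·69 = 69]
  124 = 1·69 + 55   → row C = row A − 1·row B = (55, 1, −1)   [check: 1·124 − 1·69 = 55]
  69 = 1·55 + 14   → row D = row B − 1·row C = (14, −1, 2)   [check: −1·124 + 2·69 = 14]
  55 = 3·14 + 13   → row E = row C − 3·row D = (13, 4, −7)   [check: 4·124 − 7·69 = 13]
  14 = 1·13 + 1   → row F = row D − 1·row E = (1, −5, 9)   [check: −5·124 + 9·69 = 1]
  13 = 13·1 + 0   → remainder 0, stop. gcd = 1 (last nonzero row F).
The gcd is 1, so 69 is invertible mod 124. The last nonzero row gives −5·124 + 9·69 = 1, so t = 9. So 69^(−1) ≡ 9 (mod 124). Verify: 69 · 9 = 621 ≡ 1 (mod 124). ✓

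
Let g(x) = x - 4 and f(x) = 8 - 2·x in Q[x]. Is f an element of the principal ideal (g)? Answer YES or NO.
In Q[x] the ideal (g) consists of all multiples of g, so f ∈ (g) iff g | f, i.e. iff the remainder of f on division by g is 0. Divide f by g (g is monic, so eliminate the leading term of the running remainder at each step):
  leading term -2·x: subtract (-2)·g(x) = 8 - 2·x, leaving 0
The remainder is 0, so f(x) = g(x) · h(x) with h(x) = -2. Hence g | f, i.e. f ∈ (g).

Final answer: YES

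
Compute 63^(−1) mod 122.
Apply the extended Euclidean algorithm to (122, 63), tracking rows (r, s, t) with s·122 + t·63 = r. Each division r_prev = q·r_cur + r_new produces the new row as (previous row) − q·(current row):
  row A: (122, 1, 0)   [1·122 + 0·63 = 122]
  row B: (63, 0, 1)   [0·122 + 1·63 = 63]
  122 = 1·63 + 59   → row C = row A − 1·row B = (59, 1, −1)   [check: 1·122 − 1·63 = 59]
  63 = 1·59 + 4   → row D = row B − 1·row C = (4, −1, 2)   [check: −1·122 + 2·63 = 4]
  59 = 14·4 + 3   → row E = row C − 14·row D = (3, 15, −29)   [check: 15·122 − 29·63 = 3]
  4 = 1·3 + 1   → row F = row D − 1·row E = (1, −16, 31)   [check: −16·122 + 31·63 = 1]
  3 = 3·1 + 0   → remainder 0, stop. gcd = 1 (last nonzero row F).
The gcd is 1, so 63 is invertible mod 122. The last nonzero row gives −16·122 + 31·63 = 1, so t = 31. So 63^(−1) ≡ 31 (mod 122). Verify: 63 · 31 = 1953 ≡ 1 (mod 122). ✓

Final answer: 63^(−1) ≡ 31 (mod 122)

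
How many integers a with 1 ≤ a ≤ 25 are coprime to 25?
The number of a ∈ {1, ..., 25} with gcd(a, 25) = 1 is by definition Euler's totient φ(25). φ is multiplicative, with φ(p^e) = p^e − p^(e−1). Factorise 25 = 5^2. Then
  φ(25) = (5^2 − 5^1) = 20 = 20.
So there are 20 such integers.

Final answer: 20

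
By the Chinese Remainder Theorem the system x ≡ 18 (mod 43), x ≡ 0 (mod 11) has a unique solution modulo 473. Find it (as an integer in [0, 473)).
x ≡ 319 (mod 473); the representative in [0, 473) is 319

The moduli 43, 11 are pairwise coprime, so by the CRT there is a unique solution mod 43·11 = 473.
Solve by successive substitution. Start with x ≡ 18 (mod 43).
  Combine with x ≡ 0 (mod 11): write x = 18 + 43·t and require 18 + 43·t ≡ 0 (mod 11), i.e. 43·t ≡ 0 − 18 ≡ 4 (mod 11). Since 43^(−1) ≡ 10 (mod 11) (43 ≡ 10 (mod 11)), t ≡ 10·4 ≡ 7 (mod 11). So x ≡ 18 + 43·7 = 319 (mod 473).
Unique solution in [0, 473): x = 319.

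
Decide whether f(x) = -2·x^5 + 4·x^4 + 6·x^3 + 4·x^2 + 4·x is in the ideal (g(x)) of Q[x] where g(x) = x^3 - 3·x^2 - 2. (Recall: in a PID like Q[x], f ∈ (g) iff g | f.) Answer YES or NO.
In Q[x] the ideal (g) consists of all multiples of g, so f ∈ (g) iff g | f, i.e. iff the remainder of f on division by g is 0. Divide f by g (g is monic, so eliminate the leading term of the running remainder at each step):
  leading term -2·x^5: subtract (-2·x^2)·g(x) = -2·x^5 + 6·x^4 + 4·x^2, leaving -2·x^4 + 6·x^3 + 4·x
  leading term -2·x^4: subtract (-2·x)·g(x) = -2·x^4 + 6·x^3 + 4·x, leaving 0
The remainder is 0, so f(x) = g(x) · h(x) with h(x) = -2·x^2 - 2·x. Hence g | f, i.e. f ∈ (g).

Final answer: YES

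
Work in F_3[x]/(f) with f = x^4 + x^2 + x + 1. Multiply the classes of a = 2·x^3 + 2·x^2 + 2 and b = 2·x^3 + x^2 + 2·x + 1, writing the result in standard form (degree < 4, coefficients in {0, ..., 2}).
a · b ≡ x^2 + 2·x (mod f(x))

Multiply as integer polynomials: a · b = 4·x^6 + 6·x^5 + 6·x^4 + 10·x^3 + 4·x^2 + 4·x + 2. Reducing coefficients mod 3: a · b ≡ x^6 + x^3 + x^2 + x + 2. Now divide by f(x) = x^4 + x^2 + x + 1 in F_3[x], eliminating the leading term at each step:
  leading term x^6: subtract (x^2)·f(x) = x^6 + x^4 + x^3 + x^2, leaving 2·x^4 + x + 2 (coefficients mod 3)
  leading term 2·x^4: subtract (2)·f(x) = 2·x^4 + 2·x^2 + 2·x + 2, leaving x^2 + 2·x (coefficients mod 3)
The degree is now < 4, so this is the remainder. Hence a · b ≡ x^2 + 2·x in F_3[x]/(f).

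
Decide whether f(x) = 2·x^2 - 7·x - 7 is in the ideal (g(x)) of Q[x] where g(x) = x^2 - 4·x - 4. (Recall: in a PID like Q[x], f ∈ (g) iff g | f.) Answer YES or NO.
In Q[x] the ideal (g) consists of all multiples of g, so f ∈ (g) iff g | f, i.e. iff the remainder of f on division by g is 0. Divide f by g (g is monic, so eliminate the leading term of the running remainder at each step):
  leading term 2·x^2: subtract (2)·g(x) = 2·x^2 - 8·x - 8, leaving x + 1
The remainder r(x) = x + 1 ≠ 0 (and deg r < deg g), so g ∤ f, i.e. f ∉ (g).

Final answer: NO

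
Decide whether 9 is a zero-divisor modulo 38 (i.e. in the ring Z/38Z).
gcd(9, 38) = 1, so 9 is a unit in Z/38Z (it has a multiplicative inverse). A unit cannot be a zero-divisor: if 9·b ≡ 0 then multiplying both sides by 9^(−1) gives b ≡ 0. So 9 is not a zero-divisor.

Final answer: NO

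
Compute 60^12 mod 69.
9

Use repeated squaring. Binary(12) = 1100. Walk through the bits of the exponent 12 left-to-right: at each bit after the leading one, square the running value, then multiply by 60 if the bit is 1 (always reducing mod 69):
  bit 1 = 1 (leading): start with 60.
  bit 2 = 1: square 60^2 = 3600 ≡ 12; bit is 1, so multiply 12·60 = 720 ≡ 30 (mod 69).
  bit 3 = 0: square 30^2 = 900 ≡ 3 (mod 69).
  bit 4 = 0: square 3^2 = 9 (mod 69).
Final value: 60^12 ≡ 9 (mod 69).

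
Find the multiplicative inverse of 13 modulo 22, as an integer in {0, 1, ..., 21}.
Apply the extended Euclidean algorithm to (22, 13), tracking rows (r, s, t) with s·22 + t·13 = r. Each division r_prev = q·r_cur + r_new produces the new row as (previous row) − q·(current row):
  row A: (22, 1, 0)   [1·22 + 0·13 = 22]
  row B: (13, 0, 1)   [0·22 + 1·13 = 13]
  22 = 1·13 + 9   → row C = row A − 1·row B = (9, 1, −1)   [check: 1·22 − 1·13 = 9]
  13 = 1·9 + 4   → row D = row B − 1·row C = (4, −1, 2)   [check: −1·22 + 2·13 = 4]
  9 = 2·4 + 1   → row E = row C − 2·row D = (1, 3, −5)   [check: 3·22 − 5·13 = 1]
  4 = 4·1 + 0   → remainder 0, stop. gcd = 1 (last nonzero row E).
The gcd is 1, so 13 is invertible mod 22. The last nonzero row gives 3·22 − 5·13 = 1, so t = −5. So 13^(−1) ≡ −5 ≡ 17 (mod 22). Verify: 13 · 17 = 221 ≡ 1 (mod 22). ✓

Final answer: 13^(−1) ≡ 17 (mod 22)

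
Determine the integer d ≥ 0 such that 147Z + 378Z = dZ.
In the PID Z, (a, b) is generated by gcd(a, b). Compute gcd(378, 147) with the extended Euclidean algorithm, tracking rows (r, s, t) with s·378 + t·147 = r:
  row A: (378, 1, 0)   [1·378 + 0·147 = 378]
  row B: (147, 0, 1)   [0·378 + 1·147 = 147]
  378 = 2·147 + 84   → row C = row A − 2·row B = (84, 1, −2)   [check: 1·378 − 2·147 = 84]
  147 = 1·84 + 63   → row D = row B − 1·row C = (63, −1, 3)   [check: −1·378 + 3·147 = 63]
  84 = 1·63 + 21   → row E = row C − 1·row D = (21, 2, −5)   [check: 2·378 − 5·147 = 21]
  63 = 3·21 + 0   → remainder 0, stop. gcd = 21 (last nonzero row E).
So gcd(147, 378) = 21, with Bézout identity 2·378 − 5·147 = 21. Containment (⊇): the Bézout identity exhibits 21 as an element of (147, 378), giving (21) ⊆ (147, 378). Containment (⊆): since 21 | 147 and 21 | 378 (147 = 21·7, 378 = 21·18), every Z-linear combination of 147 and 378 is divisible by 21, so (147, 378) ⊆ (21). Therefore (147, 378) = (21), d = 21.

Final answer: (147, 378) = (21); d = 21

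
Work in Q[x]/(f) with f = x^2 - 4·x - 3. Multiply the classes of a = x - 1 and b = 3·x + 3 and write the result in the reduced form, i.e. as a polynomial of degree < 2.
First multiply in Q[x] without reducing: a · b = 3·x^2 - 3. Now divide by f(x) = x^2 - 4·x - 3, eliminating the leading term at each step:
  leading term 3·x^2: subtract (3)·f(x) = 3·x^2 - 12·x - 9, leaving 12·x + 6
The degree is now < 2, so this is the remainder. Hence a · b ≡ 12·x + 6 in Q[x]/(f).

Final answer: a · b ≡ 12·x + 6 (mod f(x))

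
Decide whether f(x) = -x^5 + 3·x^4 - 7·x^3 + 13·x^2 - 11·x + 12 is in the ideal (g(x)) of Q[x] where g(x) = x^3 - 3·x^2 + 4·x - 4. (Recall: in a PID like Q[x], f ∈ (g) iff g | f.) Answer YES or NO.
In Q[x] the ideal (g) consists of all multiples of g, so f ∈ (g) iff g | f, i.e. iff the remainder of f on division by g is 0. Divide f by g (g is monic, so eliminate the leading term of the running remainder at each step):
  leading term -x^5: subtract (-x^2)·g(x) = -x^5 + 3·x^4 - 4·x^3 + 4·x^2, leaving -3·x^3 + 9·x^2 - 11·x + 12
  leading term -3·x^3: subtract (-3)·g(x) = -3·x^3 + 9·x^2 - 12·x + 12, leaving x
The remainder r(x) = x ≠ 0 (and deg r < deg g), so g ∤ f, i.e. f ∉ (g).

Final answer: NO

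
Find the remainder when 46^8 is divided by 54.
10

Use repeated squaring. Binary(8) = 1000. Walk through the bits of the exponent 8 left-to-right: at each bit after the leading one, square the running value, then multiply by 46 if the bit is 1 (always reducing mod 54):
  bit 1 = 1 (leading): start with 46.
  bit 2 = 0: square 46^2 = 2116 ≡ 10 (mod 54).
  bit 3 = 0: square 10^2 = 100 ≡ 46 (mod 54).
  bit 4 = 0: square 46^2 = 2116 ≡ 10 (mod 54).
Final value: 46^8 ≡ 10 (mod 54).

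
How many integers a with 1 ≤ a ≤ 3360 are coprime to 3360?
The number of a ∈ {1, ..., 3360} with gcd(a, 3360) = 1 is by definition Euler's totient φ(3360). φ is multiplicative, with φ(p^e) = p^e − p^(e−1). Factorise 3360 = 2^5 · 3 · 5 · 7. Then
  φ(3360) = (2^5 − 2^4) · (3 − 1) · (5 − 1) · (7 − 1) = 16 · 2 · 4 · 6 = 768.
So there are 768 such integers.

Final answer: 768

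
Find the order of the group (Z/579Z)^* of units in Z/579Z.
|(Z/579Z)^*| = 384

(Z/579Z)^* consists of the classes a with gcd(a, 579) = 1, so its order is φ(579). φ is multiplicative, with φ(p^e) = p^e − p^(e−1). Factorise 579 = 3 · 193. Then
  φ(579) = (3 − 1) · (193 − 1) = 2 · 192 = 384.
Thus |(Z/579Z)^*| = 384.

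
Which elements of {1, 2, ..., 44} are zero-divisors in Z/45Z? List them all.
nonzero zero-divisors of Z/45Z = {3, 5, 6, 9, 10, 12, 15, 18, 20, 21, 24, 25, 27, 30, 33, 35, 36, 39, 40, 42}

An element a ∈ Z/45Z (with a ≠ 0) is a zero-divisor iff gcd(a, 45) > 1 (because a is a unit precisely when gcd(a, n) = 1, and in Z/nZ every nonzero, non-unit element is a zero-divisor). Scan a = 1, ..., 44 and keep those with gcd(a, 45) > 1:
  gcd(3, 45) = 3, gcd(5, 45) = 5, gcd(6, 45) = 3, gcd(9, 45) = 9, gcd(10, 45) = 5, gcd(12, 45) = 3, gcd(15, 45) = 15, gcd(18, 45) = 9, gcd(20, 45) = 5, gcd(21, 45) = 3, gcd(24, 45) = 3, gcd(25, 45) = 5, gcd(27, 45) = 9, gcd(30, 45) = 15, gcd(33, 45) = 3, gcd(35, 45) = 5, gcd(36, 45) = 9, gcd(39, 45) = 3, gcd(40, 45) = 5, gcd(42, 45) = 3.
All other a ∈ {1, ..., 44} have gcd(a, 45) = 1 and are units. So the nonzero zero-divisors are exactly the 20 values of a appearing in this scan.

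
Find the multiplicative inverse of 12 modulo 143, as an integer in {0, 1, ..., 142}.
Apply the extended Euclidean algorithm to (143, 12), tracking rows (r, s, t) with s·143 + t·12 = r. Each division r_prev = q·r_cur + r_new produces the new row as (previous row) − q·(current row):
  row A: (143, 1, 0)   [1·143 + 0·12 = 143]
  row B: (12, 0, 1)   [0·143 + 1·12 = 12]
  143 = 11·12 + 11   → row C = row A − 11·row B = (11, 1, −11)   [check: 1·143 − 11·12 = 11]
  12 = 1·11 + 1   → row D = row B − 1·row C = (1, −1, 12)   [check: −1·143 + 12·12 = 1]
  11 = 11·1 + 0   → remainder 0, stop. gcd = 1 (last nonzero row D).
The gcd is 1, so 12 is invertible mod 143. The last nonzero row gives −1·143 + 12·12 = 1, so t = 12. So 12^(−1) ≡ 12 (mod 143). Verify: 12 · 12 = 144 ≡ 1 (mod 143). ✓

Final answer: 12^(−1) ≡ 12 (mod 143)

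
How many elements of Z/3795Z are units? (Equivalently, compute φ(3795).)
An element a ∈ Z/3795Z is a unit iff gcd(a, 3795) = 1, so the number of units is φ(3795). φ is multiplicative, with φ(p^e) = p^e − p^(e−1). Factorise 3795 = 3 · 5 · 11 · 23. Then
  φ(3795) = (3 − 1) · (5 − 1) · (11 − 1) · (23 − 1) = 2 · 4 · 10 · 22 = 1760.

Final answer: Z/3795Z has φ(3795) = 1760 units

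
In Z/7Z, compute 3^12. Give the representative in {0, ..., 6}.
Use repeated squaring. Binary(12) = 1100. Walk through the bits of the exponent 12 left-to-right: at each bit after the leading one, square the running value, then multiply by 3 if the bit is 1 (always reducing mod 7):
  bit 1 = 1 (leading): start with 3.
  bit 2 = 1: square 3^2 = 9 ≡ 2; bit is 1, so multiply 2·3 = 6 (mod 7).
  bit 3 = 0: square 6^2 = 36 ≡ 1 (mod 7).
  bit 4 = 0: square 1^2 = 1 (mod 7).
Final value: 3^12 ≡ 1 (mod 7).

Final answer: 1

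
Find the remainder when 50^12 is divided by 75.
25

Use repeated squaring. Binary(12) = 1100. Walk through the bits of the exponent 12 left-to-right: at each bit after the leading one, square the running value, then multiply by 50 if the bit is 1 (always reducing mod 75):
  bit 1 = 1 (leading): start with 50.
  bit 2 = 1: square 50^2 = 2500 ≡ 25; bit is 1, so multiply 25·50 = 1250 ≡ 50 (mod 75).
  bit 3 = 0: square 50^2 = 2500 ≡ 25 (mod 75).
  bit 4 = 0: square 25^2 = 625 ≡ 25 (mod 75).
Final value: 50^12 ≡ 25 (mod 75).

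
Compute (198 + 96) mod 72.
6

Reduce the summands first: 198 ≡ 54, 96 ≡ 24 (mod 72), so 198 + 96 ≡ 54 + 24 (mod 72). 54 + 24 = 78; 78 = 1·72 + 6, so (198 + 96) mod 72 = 6.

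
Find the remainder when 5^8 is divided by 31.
25

Use repeated squaring. Binary(8) = 1000. Walk through the bits of the exponent 8 left-to-right: at each bit after the leading one, square the running value, then multiply by 5 if the bit is 1 (always reducing mod 31):
  bit 1 = 1 (leading): start with 5.
  bit 2 = 0: square 5^2 = 25 (mod 31).
  bit 3 = 0: square 25^2 = 625 ≡ 5 (mod 31).
  bit 4 = 0: square 5^2 = 25 (mod 31).
Final value: 5^8 ≡ 25 (mod 31).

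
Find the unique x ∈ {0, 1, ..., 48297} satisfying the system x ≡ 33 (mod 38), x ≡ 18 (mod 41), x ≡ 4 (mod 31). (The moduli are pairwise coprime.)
x ≡ 36057 (mod 48298); the representative in [0, 48298) is 36057

The moduli 38, 41, 31 are pairwise coprime, so by the CRT there is a unique solution mod 38·41·31 = 48298.
Solve by successive substitution. Start with x ≡ 33 (mod 38).
  Combine with x ≡ 18 (mod 41): write x = 33 + 38·t and require 33 + 38·t ≡ 18 (mod 41), i.e. 38·t ≡ 18 − 33 ≡ 26 (mod 41). Since 38^(−1) ≡ 27 (mod 41), t ≡ 27·26 ≡ 5 (mod 41). So x ≡ 33 + 38·5 = 223 (mod 1558).
  Combine with x ≡ 4 (mod 31): write x = 223 + 1558·t and require 223 + 1558·t ≡ 4 (mod 31), i.e. 1558·t ≡ 4 − 223 ≡ 29 (mod 31). Since 1558^(−1) ≡ 4 (mod 31) (1558 ≡ 8 (mod 31)), t ≡ 4·29 ≡ 23 (mod 31). So x ≡ 223 + 1558·23 = 36057 (mod 48298).
Unique solution in [0, 48298): x = 36057.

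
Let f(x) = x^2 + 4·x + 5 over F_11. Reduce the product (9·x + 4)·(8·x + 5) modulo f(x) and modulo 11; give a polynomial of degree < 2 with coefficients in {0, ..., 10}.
a · b ≡ 9·x + 1 (mod f(x))

Multiply as integer polynomials: a · b = 72·x^2 + 77·x + 20. Reducing coefficients mod 11: a · b ≡ 6·x^2 + 9. Now divide by f(x) = x^2 + 4·x + 5 in F_11[x], eliminating the leading term at each step:
  leading term 6·x^2: subtract (6)·f(x) = 6·x^2 + 2·x + 8, leaving 9·x + 1 (coefficients mod 11)
The degree is now < 2, so this is the remainder. Hence a · b ≡ 9·x + 1 in F_11[x]/(f).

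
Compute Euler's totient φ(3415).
φ(3415) = 2728

φ is multiplicative, with φ(p^e) = p^e − p^(e−1). Factorise 3415 = 5 · 683. Then
  φ(3415) = (5 − 1) · (683 − 1) = 4 · 682 = 2728.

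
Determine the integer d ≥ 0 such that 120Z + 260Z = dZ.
In the PID Z, (a, b) is generated by gcd(a, b). Compute gcd(260, 120) with the extended Euclidean algorithm, tracking rows (r, s, t) with s·260 + t·120 = r:
  row A: (260, 1, 0)   [1·260 + 0·120 = 260]
  row B: (120, 0, 1)   [0·260 + 1·120 = 120]
  260 = 2·120 + 20   → row C = row A − 2·row B = (20, 1, −2)   [check: 1·260 − 2·120 = 20]
  120 = 6·20 + 0   → remainder 0, stop. gcd = 20 (last nonzero row C).
So gcd(120, 260) = 20, with Bézout identity 1·260 − 2·120 = 20. Containment (⊇): the Bézout identity exhibits 20 as an element of (120, 260), giving (20) ⊆ (120, 260). Containment (⊆): since 20 | 120 and 20 | 260 (120 = 20·6, 260 = 20·13), every Z-linear combination of 120 and 260 is divisible by 20, so (120, 260) ⊆ (20). Therefore (120, 260) = (20), d = 20.

Final answer: (120, 260) = (20); d = 20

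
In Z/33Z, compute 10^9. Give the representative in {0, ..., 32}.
Use repeated squaring. Binary(9) = 1001. Walk through the bits of the exponent 9 left-to-right: at each bit after the leading one, square the running value, then multiply by 10 if the bit is 1 (always reducing mod 33):
  bit 1 = 1 (leading): start with 10.
  bit 2 = 0: square 10^2 = 100 ≡ 1 (mod 33).
  bit 3 = 0: square 1^2 = 1 (mod 33).
  bit 4 = 1: square 1^2 = 1; bit is 1, so multiply 1·10 = 10 (mod 33).
Final value: 10^9 ≡ 10 (mod 33).

Final answer: 10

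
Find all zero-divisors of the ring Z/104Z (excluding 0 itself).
An element a ∈ Z/104Z (with a ≠ 0) is a zero-divisor iff gcd(a, 104) > 1 (because a is a unit precisely when gcd(a, n) = 1, and in Z/nZ every nonzero, non-unit element is a zero-divisor). Scan a = 1, ..., 103 and keep those with gcd(a, 104) > 1:
  gcd(2, 104) = 2, gcd(4, 104) = 4, gcd(6, 104) = 2, gcd(8, 104) = 8, gcd(10, 104) = 2, gcd(12, 104) = 4, gcd(13, 104) = 13, gcd(14, 104) = 2, gcd(16, 104) = 8, gcd(18, 104) = 2, gcd(20, 104) = 4, gcd(22, 104) = 2, gcd(24, 104) = 8, gcd(26, 104) = 26, gcd(28, 104) = 4, gcd(30, 104) = 2, gcd(32, 104) = 8, gcd(34, 104) = 2, gcd(36, 104) = 4, gcd(38, 104) = 2, gcd(39, 104) = 13, gcd(40, 104) = 8, gcd(42, 104) = 2, gcd(44, 104) = 4, gcd(46, 104) = 2, gcd(48, 104) = 8, gcd(50, 104) = 2, gcd(52, 104) = 52, gcd(54, 104) = 2, gcd(56, 104) = 8, gcd(58, 104) = 2, gcd(60, 104) = 4, gcd(62, 104) = 2, gcd(64, 104) = 8, gcd(65, 104) = 13, gcd(66, 104) = 2, gcd(68, 104) = 4, gcd(70, 104) = 2, gcd(72, 104) = 8, gcd(74, 104) = 2, gcd(76, 104) = 4, gcd(78, 104) = 26, gcd(80, 104) = 8, gcd(82, 104) = 2, gcd(84, 104) = 4, gcd(86, 104) = 2, gcd(88, 104) = 8, gcd(90, 104) = 2, gcd(91, 104) = 13, gcd(92, 104) = 4, gcd(94, 104) = 2, gcd(96, 104) = 8, gcd(98, 104) = 2, gcd(100, 104) = 4, gcd(102, 104) = 2.
All other a ∈ {1, ..., 103} have gcd(a, 104) = 1 and are units. So the nonzero zero-divisors are exactly the 55 values of a appearing in this scan.

Final answer: nonzero zero-divisors of Z/104Z = {2, 4, 6, 8, 10, 12, 13, 14, 16, 18, 20, 22, 24, 26, 28, 30, 32, 34, 36, 38, 39, 40, 42, 44, 46, 48, 50, 52, 54, 56, 58, 60, 62, 64, 65, 66, 68, 70, 72, 74, 76, 78, 80, 82, 84, 86, 88, 90, 91, 92, 94, 96, 98, 100, 102}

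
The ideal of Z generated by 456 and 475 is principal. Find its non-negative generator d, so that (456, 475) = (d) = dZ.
(456, 475) = (19); d = 19

In the PID Z, (a, b) is generated by gcd(a, b). Compute gcd(475, 456) with the extended Euclidean algorithm, tracking rows (r, s, t) with s·475 + t·456 = r:
  row A: (475, 1, 0)   [1·475 + 0·456 = 475]
  row B: (456, 0, 1)   [0·475 + 1·456 = 456]
  475 = 1·456 + 19   → row C = row A − 1·row B = (19, 1, −1)   [check: 1·475 − 1·456 = 19]
  456 = 24·19 + 0   → remainder 0, stop. gcd = 19 (last nonzero row C).
So gcd(456, 475) = 19, with Bézout identity 1·475 − 1·456 = 19. Containment (⊇): the Bézout identity exhibits 19 as an element of (456, 475), giving (19) ⊆ (456, 475). Containment (⊆): since 19 | 456 and 19 | 475 (456 = 19·24, 475 = 19·25), every Z-linear combination of 456 and 475 is divisible by 19, so (456, 475) ⊆ (19). Therefore (456, 475) = (19), d = 19.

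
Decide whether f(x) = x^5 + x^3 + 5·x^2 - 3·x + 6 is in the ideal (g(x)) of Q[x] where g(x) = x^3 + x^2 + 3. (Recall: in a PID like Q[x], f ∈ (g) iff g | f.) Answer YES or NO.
In Q[x] the ideal (g) consists of all multiples of g, so f ∈ (g) iff g | f, i.e. iff the remainder of f on division by g is 0. Divide f by g (g is monic, so eliminate the leading term of the running remainder at each step):
  leading term x^5: subtract (x^2)·g(x) = x^5 + x^4 + 3·x^2, leaving -x^4 + x^3 + 2·x^2 - 3·x + 6
  leading term -x^4: subtract (-x)·g(x) = -x^4 - x^3 - 3·x, leaving 2·x^3 + 2·x^2 + 6
  leading term 2·x^3: subtract (2)·g(x) = 2·x^3 + 2·x^2 + 6, leaving 0
The remainder is 0, so f(x) = g(x) · h(x) with h(x) = x^2 - x + 2. Hence g | f, i.e. f ∈ (g).

Final answer: YES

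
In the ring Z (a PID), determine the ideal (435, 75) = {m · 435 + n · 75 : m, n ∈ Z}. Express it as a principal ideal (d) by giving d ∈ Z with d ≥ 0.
In the PID Z, (a, b) is generated by gcd(a, b). Compute gcd(435, 75) with the extended Euclidean algorithm, tracking rows (r, s, t) with s·435 + t·75 = r:
  row A: (435, 1, 0)   [1·435 + 0·75 = 435]
  row B: (75, 0, 1)   [0·435 + 1·75 = 75]
  435 = 5·75 + 60   → row C = row A − 5·row B = (60, 1, −5)   [check: 1·435 − 5·75 = 60]
  75 = 1·60 + 15   → row D = row B − 1·row C = (15, −1, 6)   [check: −1·435 + 6·75 = 15]
  60 = 4·15 + 0   → remainder 0, stop. gcd = 15 (last nonzero row D).
So gcd(435, 75) = 15, with Bézout identity −1·435 + 6·75 = 15. Containment (⊇): the Bézout identity exhibits 15 as an element of (435, 75), giving (15) ⊆ (435, 75). Containment (⊆): since 15 | 435 and 15 | 75 (435 = 15·29, 75 = 15·5), every Z-linear combination of 435 and 75 is divisible by 15, so (435, 75) ⊆ (15). Therefore (435, 75) = (15), d = 15.

Final answer: (435, 75) = (15); d = 15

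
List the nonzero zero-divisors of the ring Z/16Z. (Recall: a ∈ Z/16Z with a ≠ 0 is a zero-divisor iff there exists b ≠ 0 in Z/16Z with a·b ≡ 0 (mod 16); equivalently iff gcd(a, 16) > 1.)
nonzero zero-divisors of Z/16Z = {2, 4, 6, 8, 10, 12, 14}

An element a ∈ Z/16Z (with a ≠ 0) is a zero-divisor iff gcd(a, 16) > 1 (because a is a unit precisely when gcd(a, n) = 1, and in Z/nZ every nonzero, non-unit element is a zero-divisor). Scan a = 1, ..., 15 and keep those with gcd(a, 16) > 1:
  gcd(2, 16) = 2, gcd(4, 16) = 4, gcd(6, 16) = 2, gcd(8, 16) = 8, gcd(10, 16) = 2, gcd(12, 16) = 4, gcd(14, 16) = 2.
All other a ∈ {1, ..., 15} have gcd(a, 16) = 1 and are units. So the nonzero zero-divisors are exactly the 7 values of a appearing in this scan.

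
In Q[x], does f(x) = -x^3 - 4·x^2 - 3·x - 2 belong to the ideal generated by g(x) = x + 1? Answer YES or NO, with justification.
NO

In Q[x] the ideal (g) consists of all multiples of g, so f ∈ (g) iff g | f, i.e. iff the remainder of f on division by g is 0. Divide f by g (g is monic, so eliminate the leading term of the running remainder at each step):
  leading term -x^3: subtract (-x^2)·g(x) = -x^3 - x^2, leaving -3·x^2 - 3·x - 2
  leading term -3·x^2: subtract (-3·x)·g(x) = -3·x^2 - 3·x, leaving -2
The remainder r(x) = -2 ≠ 0 (and deg r < deg g), so g ∤ f, i.e. f ∉ (g).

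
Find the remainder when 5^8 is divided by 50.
Use repeated squaring. Binary(8) = 1000. Walk through the bits of the exponent 8 left-to-right: at each bit after the leading one, square the running value, then multiply by 5 if the bit is 1 (always reducing mod 50):
  bit 1 = 1 (leading): start with 5.
  bit 2 = 0: square 5^2 = 25 (mod 50).
  bit 3 = 0: square 25^2 = 625 ≡ 25 (mod 50).
  bit 4 = 0: square 25^2 = 625 ≡ 25 (mod 50).
Final value: 5^8 ≡ 25 (mod 50).

Final answer: 25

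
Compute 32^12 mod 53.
44

Use repeated squaring. Binary(12) = 1100. Walk through the bits of the exponent 12 left-to-right: at each bit after the leading one, square the running value, then multiply by 32 if the bit is 1 (always reducing mod 53):
  bit 1 = 1 (leading): start with 32.
  bit 2 = 1: square 32^2 = 1024 ≡ 17; bit is 1, so multiply 17·32 = 544 ≡ 14 (mod 53).
  bit 3 = 0: square 14^2 = 196 ≡ 37 (mod 53).
  bit 4 = 0: square 37^2 = 1369 ≡ 44 (mod 53).
Final value: 32^12 ≡ 44 (mod 53).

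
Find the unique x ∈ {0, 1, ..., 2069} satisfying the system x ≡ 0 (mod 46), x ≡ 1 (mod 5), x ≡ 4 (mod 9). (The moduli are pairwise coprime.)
The moduli 46, 5, 9 are pairwise coprime, so by the CRT there is a unique solution mod 46·5·9 = 2070.
Solve by successive substitution. Start with x ≡ 0 (mod 46).
  Combine with x ≡ 1 (mod 5): write x = 46·t and require 46·t ≡ 1 (mod 5). Since 46^(−1) ≡ 1 (mod 5) (46 ≡ 1 (mod 5)), t ≡ 1·1 ≡ 1 (mod 5). So x ≡ 46·1 = 46 (mod 230).
  Combine with x ≡ 4 (mod 9): write x = 46 + 230·t and require 46 + 230·t ≡ 4 (mod 9), i.e. 230·t ≡ 4 − 46 ≡ 3 (mod 9). Since 230^(−1) ≡ 2 (mod 9) (230 ≡ 5 (mod 9)), t ≡ 2·3 ≡ 6 (mod 9). So x ≡ 46 + 230·6 = 1426 (mod 2070).
Unique solution in [0, 2070): x = 1426.

Final answer: x ≡ 1426 (mod 2070); the representative in [0, 2070) is 1426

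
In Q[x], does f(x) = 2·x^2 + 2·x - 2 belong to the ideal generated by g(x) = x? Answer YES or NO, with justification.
In Q[x] the ideal (g) consists of all multiples of g, so f ∈ (g) iff g | f, i.e. iff the remainder of f on division by g is 0. Divide f by g (g is monic, so eliminate the leading term of the running remainder at each step):
  leading term 2·x^2: subtract (2·x)·g(x) = 2·x^2, leaving 2·x - 2
  leading term 2·x: subtract (2)·g(x) = 2·x, leaving -2
The remainder r(x) = -2 ≠ 0 (and deg r < deg g), so g ∤ f, i.e. f ∉ (g).

Final answer: NO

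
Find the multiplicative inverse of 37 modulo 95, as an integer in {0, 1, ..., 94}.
37^(−1) ≡ 18 (mod 95)

Apply the extended Euclidean algorithm to (95, 37), tracking rows (r, s, t) with s·95 + t·37 = r. Each division r_prev = q·r_cur + r_new produces the new row as (previous row) − q·(current row):
  row A: (95, 1, 0)   [1·95 + 0·37 = 95]
  row B: (37, 0, 1)   [0·95 + 1·37 = 37]
  95 = 2·37 + 21   → row C = row A − 2·row B = (21, 1, −2)   [check: 1·95 − 2·37 = 21]
  37 = 1·21 + 16   → row D = row B − 1·row C = (16, −1, 3)   [check: −1·95 + 3·37 = 16]
  21 = 1·16 + 5   → row E = row C − 1·row D = (5, 2, −5)   [check: 2·95 − 5·37 = 5]
  16 = 3·5 + 1   → row F = row D − 3·row E = (1, −7, 18)   [check: −7·95 + 18·37 = 1]
  5 = 5·1 + 0   → remainder 0, stop. gcd = 1 (last nonzero row F).
The gcd is 1, so 37 is invertible mod 95. The last nonzero row gives −7·95 + 18·37 = 1, so t = 18. So 37^(−1) ≡ 18 (mod 95). Verify: 37 · 18 = 666 ≡ 1 (mod 95). ✓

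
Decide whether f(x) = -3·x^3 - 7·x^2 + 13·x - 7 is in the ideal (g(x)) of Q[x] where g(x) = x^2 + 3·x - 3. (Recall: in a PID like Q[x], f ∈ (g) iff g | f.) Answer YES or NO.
NO

In Q[x] the ideal (g) consists of all multiples of g, so f ∈ (g) iff g | f, i.e. iff the remainder of f on division by g is 0. Divide f by g (g is monic, so eliminate the leading term of the running remainder at each step):
  leading term -3·x^3: subtract (-3·x)·g(x) = -3·x^3 - 9·x^2 + 9·x, leaving 2·x^2 + 4·x - 7
  leading term 2·x^2: subtract (2)·g(x) = 2·x^2 + 6·x - 6, leaving -2·x - 1
The remainder r(x) = -2·x - 1 ≠ 0 (and deg r < deg g), so g ∤ f, i.e. f ∉ (g).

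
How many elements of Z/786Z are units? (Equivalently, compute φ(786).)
Z/786Z has φ(786) = 260 units

An element a ∈ Z/786Z is a unit iff gcd(a, 786) = 1, so the number of units is φ(786). φ is multiplicative, with φ(p^e) = p^e − p^(e−1). Factorise 786 = 2 · 3 · 131. Then
  φ(786) = (2 − 1) · (3 − 1) · (131 − 1) = 1 · 2 · 130 = 260.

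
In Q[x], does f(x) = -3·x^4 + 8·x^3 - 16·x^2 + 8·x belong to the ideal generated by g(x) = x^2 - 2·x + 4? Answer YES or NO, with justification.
In Q[x] the ideal (g) consists of all multiples of g, so f ∈ (g) iff g | f, i.e. iff the remainder of f on division by g is 0. Divide f by g (g is monic, so eliminate the leading term of the running remainder at each step):
  leading term -3·x^4: subtract (-3·x^2)·g(x) = -3·x^4 + 6·x^3 - 12·x^2, leaving 2·x^3 - 4·x^2 + 8·x
  leading term 2·x^3: subtract (2·x)·g(x) = 2·x^3 - 4·x^2 + 8·x, leaving 0
The remainder is 0, so f(x) = g(x) · h(x) with h(x) = -3·x^2 + 2·x. Hence g | f, i.e. f ∈ (g).

Final answer: YES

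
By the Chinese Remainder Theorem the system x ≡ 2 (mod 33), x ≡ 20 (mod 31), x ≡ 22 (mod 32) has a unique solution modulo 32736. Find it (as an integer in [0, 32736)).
x ≡ 21782 (mod 32736); the representative in [0, 32736) is 21782

The moduli 33, 31, 32 are pairwise coprime, so by the CRT there is a unique solution mod 33·31·32 = 32736.
Solve by successive substitution. Start with x ≡ 2 (mod 33).
  Combine with x ≡ 20 (mod 31): write x = 2 + 33·t and require 2 + 33·t ≡ 20 (mod 31), i.e. 33·t ≡ 20 − 2 ≡ 18 (mod 31). Since 33^(−1) ≡ 16 (mod 31) (33 ≡ 2 (mod 31)), t ≡ 16·18 ≡ 9 (mod 31). So x ≡ 2 + 33·9 = 299 (mod 1023).
  Combine with x ≡ 22 (mod 32): write x = 299 + 1023·t and require 299 + 1023·t ≡ 22 (mod 32), i.e. 1023·t ≡ 22 − 299 ≡ 11 (mod 32). Since 1023^(−1) ≡ 31 (mod 32) (1023 ≡ 31 (mod 32)), t ≡ 31·11 ≡ 21 (mod 32). So x ≡ 299 + 1023·21 = 21782 (mod 32736).
Unique solution in [0, 32736): x = 21782.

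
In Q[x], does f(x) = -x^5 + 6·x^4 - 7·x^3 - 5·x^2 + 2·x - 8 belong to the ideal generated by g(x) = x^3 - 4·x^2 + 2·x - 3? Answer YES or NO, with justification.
NO

In Q[x] the ideal (g) consists of all multiples of g, so f ∈ (g) iff g | f, i.e. iff the remainder of f on division by g is 0. Divide f by g (g is monic, so eliminate the leading term of the running remainder at each step):
  leading term -x^5: subtract (-x^2)·g(x) = -x^5 + 4·x^4 - 2·x^3 + 3·x^2, leaving 2·x^4 - 5·x^3 - 8·x^2 + 2·x - 8
  leading term 2·x^4: subtract (2·x)·g(x) = 2·x^4 - 8·x^3 + 4·x^2 - 6·x, leaving 3·x^3 - 12·x^2 + 8·x - 8
  leading term 3·x^3: subtract (3)·g(x) = 3·x^3 - 12·x^2 + 6·x - 9, leaving 2·x + 1
The remainder r(x) = 2·x + 1 ≠ 0 (and deg r < deg g), so g ∤ f, i.e. f ∉ (g).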